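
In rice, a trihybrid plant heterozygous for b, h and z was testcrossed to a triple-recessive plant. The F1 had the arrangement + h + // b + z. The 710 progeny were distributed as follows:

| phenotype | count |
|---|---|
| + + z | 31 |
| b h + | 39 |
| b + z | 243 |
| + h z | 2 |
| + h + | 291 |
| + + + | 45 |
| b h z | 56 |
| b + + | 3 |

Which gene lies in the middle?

The two rarest classes, + h z and b + +, are the double crossovers. Comparing them with the parentals, only the z allele has switched, so z is the middle locus and the order is h – z – b.

z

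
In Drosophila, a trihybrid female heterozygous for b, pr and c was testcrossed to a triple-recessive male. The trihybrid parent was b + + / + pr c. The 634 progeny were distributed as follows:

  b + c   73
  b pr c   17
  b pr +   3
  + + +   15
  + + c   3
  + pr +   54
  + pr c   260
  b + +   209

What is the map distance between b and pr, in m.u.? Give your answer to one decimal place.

The two rarest classes, b pr + and + + c, are the double crossovers. Comparing them with the parentals, only the pr allele has switched, so pr is the middle locus and the order is b – pr – c.
Crossovers in the b–pr interval produce the single-crossover classes + + + and b pr c (15 + 17 = 32) plus the double crossovers (6).
RF(b–pr) = (32 + 6) / 634 = 38/634 = 0.0599 → 6.0 m.u.

6.0 m.u.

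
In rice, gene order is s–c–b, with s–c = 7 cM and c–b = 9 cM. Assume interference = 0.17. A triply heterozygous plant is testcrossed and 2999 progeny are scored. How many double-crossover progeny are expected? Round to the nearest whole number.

Map distances give recombination frequencies of 0.070 and 0.090 for the two intervals.
With interference 0.17 (so coincidence = 0.83), expected double-crossover frequency = 0.070 × 0.090 × 0.83 = 0.00523.
Expected number = 0.00523 × 2999 = 15.68 ≈ 16.

16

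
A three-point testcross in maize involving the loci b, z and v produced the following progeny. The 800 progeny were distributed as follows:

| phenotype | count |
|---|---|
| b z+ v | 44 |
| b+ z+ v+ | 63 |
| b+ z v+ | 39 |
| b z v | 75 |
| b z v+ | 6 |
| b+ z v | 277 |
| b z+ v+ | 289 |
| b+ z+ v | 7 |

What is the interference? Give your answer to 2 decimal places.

The two most frequent reciprocal classes, b+ z v and b z+ v+, are the parental types, so the F1 was b+ z v / b z+ v+.
The two rarest classes, b+ z+ v and b z v+, are the double crossovers. Comparing them with the parentals, only the z allele has switched, so z is the middle locus and the order is b – z – v.
b–z: (138 + 13)/800 = 0.1888; z–v: (83 + 13)/800 = 0.1200.
Expected DCO frequency = 0.1888 × 0.1200 ≈ 0.02266; observed = 13/800 ≈ 0.01625.
Coefficient of coincidence = 0.01625/0.02266 ≈ 0.72; interference = 1 − 0.72 = 0.28.

0.28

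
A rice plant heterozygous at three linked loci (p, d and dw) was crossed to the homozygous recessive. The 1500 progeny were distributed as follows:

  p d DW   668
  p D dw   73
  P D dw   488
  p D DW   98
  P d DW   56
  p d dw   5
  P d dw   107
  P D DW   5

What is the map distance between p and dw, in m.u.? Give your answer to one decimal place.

9.3 m.u.

The two most frequent reciprocal classes, p d DW and P D dw, are the parental types, so the F1 was p d DW / P D dw.
The two rarest classes, p d dw and P D DW, are the double crossovers. Comparing them with the parentals, only the dw allele has switched, so dw is the middle locus and the order is p – dw – d.
Crossovers in the p–dw interval produce the single-crossover classes P d DW and p D dw (56 + 73 = 129) plus the double crossovers (10).
RF(p–dw) = (129 + 10) / 1500 = 139/1500 = 0.0927 → 9.3 m.u.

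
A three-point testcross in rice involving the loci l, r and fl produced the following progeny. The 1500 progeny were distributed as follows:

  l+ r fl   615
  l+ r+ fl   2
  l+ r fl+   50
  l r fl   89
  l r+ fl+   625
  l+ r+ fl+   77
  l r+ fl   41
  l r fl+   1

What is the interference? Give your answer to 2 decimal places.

The two most frequent reciprocal classes, l+ r fl and l r+ fl+, are the parental types, so the F1 was l+ r fl / l r+ fl+.
The two rarest classes, l+ r+ fl and l r fl+, are the double crossovers. Comparing them with the parentals, only the r allele has switched, so r is the middle locus and the order is fl – r – l.
fl–r: (91 + 3)/1500 = 0.0627; r–l: (166 + 3)/1500 = 0.1127.
Expected DCO frequency = 0.0627 × 0.1127 ≈ 0.00707; observed = 3/1500 ≈ 0.00200.
Coefficient of coincidence = 0.00200/0.00707 ≈ 0.28; interference = 1 − 0.28 = 0.72.

0.72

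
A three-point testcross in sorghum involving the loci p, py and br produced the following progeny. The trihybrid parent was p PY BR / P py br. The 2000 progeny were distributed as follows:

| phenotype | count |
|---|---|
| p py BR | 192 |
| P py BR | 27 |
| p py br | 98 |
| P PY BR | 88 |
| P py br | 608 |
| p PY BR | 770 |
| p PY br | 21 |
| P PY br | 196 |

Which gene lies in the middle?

br

The two rarest classes, p PY br and P py BR, are the double crossovers. Comparing them with the parentals, only the br allele has switched, so br is the middle locus and the order is py – br – p.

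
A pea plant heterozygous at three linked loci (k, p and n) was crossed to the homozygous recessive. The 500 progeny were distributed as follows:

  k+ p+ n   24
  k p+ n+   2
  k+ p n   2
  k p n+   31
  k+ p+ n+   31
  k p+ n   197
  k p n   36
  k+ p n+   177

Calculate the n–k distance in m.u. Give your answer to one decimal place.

11.8 m.u.

The two most frequent reciprocal classes, k p+ n and k+ p n+, are the parental types, so the F1 was k p+ n / k+ p n+.
The two rarest classes, k p+ n+ and k+ p n, are the double crossovers. Comparing them with the parentals, only the n allele has switched, so n is the middle locus and the order is k – n – p.
Crossovers in the k–n interval produce the single-crossover classes k+ p+ n and k p n+ (24 + 31 = 55) plus the double crossovers (4).
RF(k–n) = (55 + 4) / 500 = 59/500 = 0.1180 → 11.8 m.u.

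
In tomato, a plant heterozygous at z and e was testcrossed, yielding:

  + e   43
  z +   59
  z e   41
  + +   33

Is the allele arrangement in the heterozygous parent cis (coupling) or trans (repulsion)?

The two most frequent classes are + e (43) and z + (59); these are the parental (non-recombinant) types.
So the F1 carried + e on one chromosome and z + on the other — the recessive alleles are on opposite chromosomes (trans / repulsion).

trans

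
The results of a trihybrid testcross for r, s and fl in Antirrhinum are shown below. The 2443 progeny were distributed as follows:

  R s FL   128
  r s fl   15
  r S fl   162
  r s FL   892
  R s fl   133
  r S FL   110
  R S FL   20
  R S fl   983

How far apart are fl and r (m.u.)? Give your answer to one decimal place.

The two most frequent reciprocal classes, r s FL and R S fl, are the parental types, so the F1 was r s FL / R S fl.
The two rarest classes, r s fl and R S FL, are the double crossovers. Comparing them with the parentals, only the fl allele has switched, so fl is the middle locus and the order is r – fl – s.
Crossovers in the r–fl interval produce the single-crossover classes R s FL and r S fl (128 + 162 = 290) plus the double crossovers (35).
RF(r–fl) = (290 + 35) / 2443 = 325/2443 = 0.1330 → 13.3 m.u.

13.3 m.u.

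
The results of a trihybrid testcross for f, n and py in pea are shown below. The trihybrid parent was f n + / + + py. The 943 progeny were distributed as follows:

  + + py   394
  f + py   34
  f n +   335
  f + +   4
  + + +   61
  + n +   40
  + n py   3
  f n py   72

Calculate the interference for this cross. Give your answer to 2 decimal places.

The two rarest classes, f + + and + n py, are the double crossovers. Comparing them with the parentals, only the n allele has switched, so n is the middle locus and the order is py – n – f.
py–n: (133 + 7)/943 = 0.1485; n–f: (74 + 7)/943 = 0.0859.
Expected DCO frequency = 0.1485 × 0.0859 ≈ 0.01276; observed = 7/943 ≈ 0.00742.
Coefficient of coincidence = 0.00742/0.01276 ≈ 0.58; interference = 1 − 0.58 = 0.42.

0.42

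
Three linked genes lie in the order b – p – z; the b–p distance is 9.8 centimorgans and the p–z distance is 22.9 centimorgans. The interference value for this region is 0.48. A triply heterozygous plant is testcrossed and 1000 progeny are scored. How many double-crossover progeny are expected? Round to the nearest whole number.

Map distances give recombination frequencies of 0.098 and 0.229 for the two intervals.
With interference 0.48 (so coincidence = 0.52), expected double-crossover frequency = 0.098 × 0.229 × 0.52 = 0.01167.
Expected number = 0.01167 × 1000 = 11.67 ≈ 12.

12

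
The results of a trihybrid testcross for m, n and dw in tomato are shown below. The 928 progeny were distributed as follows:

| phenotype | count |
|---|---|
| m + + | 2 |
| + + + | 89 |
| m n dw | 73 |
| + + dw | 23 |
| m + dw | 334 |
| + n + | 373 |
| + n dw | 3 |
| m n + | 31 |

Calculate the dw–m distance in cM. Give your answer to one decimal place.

The two most frequent reciprocal classes, + n + and m + dw, are the parental types, so the F1 was + n + / m + dw.
The two rarest classes, + n dw and m + +, are the double crossovers. Comparing them with the parentals, only the dw allele has switched, so dw is the middle locus and the order is m – dw – n.
Crossovers in the m–dw interval produce the single-crossover classes m n + and + + dw (31 + 23 = 54) plus the double crossovers (5).
RF(m–dw) = (54 + 5) / 928 = 59/928 = 0.0636 → 6.4 cM.

6.4 cM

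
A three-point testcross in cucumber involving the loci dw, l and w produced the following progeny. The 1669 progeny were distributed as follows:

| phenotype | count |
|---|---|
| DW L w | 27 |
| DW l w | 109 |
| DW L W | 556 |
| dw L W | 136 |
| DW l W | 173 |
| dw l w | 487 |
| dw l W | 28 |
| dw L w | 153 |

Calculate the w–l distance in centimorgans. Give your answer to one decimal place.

22.8 centimorgans

The two most frequent reciprocal classes, dw l w and DW L W, are the parental types, so the F1 was dw l w / DW L W.
The two rarest classes, dw l W and DW L w, are the double crossovers. Comparing them with the parentals, only the w allele has switched, so w is the middle locus and the order is l – w – dw.
Crossovers in the l–w interval produce the single-crossover classes dw L w and DW l W (153 + 173 = 326) plus the double crossovers (55).
RF(l–w) = (326 + 55) / 1669 = 381/1669 = 0.2283 → 22.8 centimorgans.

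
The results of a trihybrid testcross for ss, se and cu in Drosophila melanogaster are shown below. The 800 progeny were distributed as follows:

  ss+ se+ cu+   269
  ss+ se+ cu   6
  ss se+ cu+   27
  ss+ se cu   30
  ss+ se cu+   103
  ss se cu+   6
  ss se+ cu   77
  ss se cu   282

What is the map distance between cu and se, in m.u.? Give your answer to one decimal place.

24.0 m.u.

The two most frequent reciprocal classes, ss+ se+ cu+ and ss se cu, are the parental types, so the F1 was ss+ se+ cu+ / ss se cu.
The two rarest classes, ss+ se+ cu and ss se cu+, are the double crossovers. Comparing them with the parentals, only the cu allele has switched, so cu is the middle locus and the order is ss – cu – se.
Crossovers in the cu–se interval produce the single-crossover classes ss+ se cu+ and ss se+ cu (103 + 77 = 180) plus the double crossovers (12).
RF(cu–se) = (180 + 12) / 800 = 192/800 = 0.2400 → 24.0 m.u.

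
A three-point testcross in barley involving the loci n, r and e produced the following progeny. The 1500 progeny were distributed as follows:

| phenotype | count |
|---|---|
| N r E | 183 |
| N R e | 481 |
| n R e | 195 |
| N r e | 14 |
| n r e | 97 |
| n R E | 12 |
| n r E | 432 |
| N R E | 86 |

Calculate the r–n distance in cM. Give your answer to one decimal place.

26.9 cM

The two most frequent reciprocal classes, n r E and N R e, are the parental types, so the F1 was n r E / N R e.
The two rarest classes, n R E and N r e, are the double crossovers. Comparing them with the parentals, only the r allele has switched, so r is the middle locus and the order is n – r – e.
Crossovers in the n–r interval produce the single-crossover classes N r E and n R e (183 + 195 = 378) plus the double crossovers (26).
RF(n–r) = (378 + 26) / 1500 = 404/1500 = 0.2693 → 26.9 cM.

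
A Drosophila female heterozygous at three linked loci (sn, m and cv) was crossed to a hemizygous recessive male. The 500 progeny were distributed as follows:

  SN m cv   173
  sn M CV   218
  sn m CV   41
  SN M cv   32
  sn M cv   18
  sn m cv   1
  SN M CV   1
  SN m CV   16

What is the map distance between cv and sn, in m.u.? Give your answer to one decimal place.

The two most frequent reciprocal classes, sn M CV and SN m cv, are the parental types, so the F1 was sn M CV / SN m cv.
The two rarest classes, SN M CV and sn m cv, are the double crossovers. Comparing them with the parentals, only the sn allele has switched, so sn is the middle locus and the order is m – sn – cv.
Crossovers in the sn–cv interval produce the single-crossover classes sn M cv and SN m CV (18 + 16 = 34) plus the double crossovers (2).
RF(sn–cv) = (34 + 2) / 500 = 36/500 = 0.0720 → 7.2 m.u.

7.2 m.u.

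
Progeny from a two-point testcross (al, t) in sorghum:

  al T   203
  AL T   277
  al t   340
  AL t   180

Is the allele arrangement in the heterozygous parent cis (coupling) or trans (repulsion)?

The two most frequent classes are AL T (277) and al t (340); these are the parental (non-recombinant) types.
So the F1 carried AL T on one chromosome and al t on the other — the recessive alleles are on the same chromosome (cis / coupling).

cis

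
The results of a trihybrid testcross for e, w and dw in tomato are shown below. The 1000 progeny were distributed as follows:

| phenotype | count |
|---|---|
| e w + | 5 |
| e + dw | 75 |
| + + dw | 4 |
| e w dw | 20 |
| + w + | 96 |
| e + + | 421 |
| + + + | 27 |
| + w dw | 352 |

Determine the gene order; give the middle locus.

The two most frequent reciprocal classes, e + + and + w dw, are the parental types, so the F1 was e + + / + w dw.
The two rarest classes, e w + and + + dw, are the double crossovers. Comparing them with the parentals, only the w allele has switched, so w is the middle locus and the order is dw – w – e.

w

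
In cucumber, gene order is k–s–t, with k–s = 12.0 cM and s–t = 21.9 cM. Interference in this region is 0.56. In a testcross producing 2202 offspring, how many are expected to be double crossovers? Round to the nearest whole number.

25

Map distances give recombination frequencies of 0.120 and 0.219 for the two intervals.
With interference 0.56 (so coincidence = 0.44), expected double-crossover frequency = 0.120 × 0.219 × 0.44 = 0.01156.
Expected number = 0.01156 × 2202 = 25.46 ≈ 25.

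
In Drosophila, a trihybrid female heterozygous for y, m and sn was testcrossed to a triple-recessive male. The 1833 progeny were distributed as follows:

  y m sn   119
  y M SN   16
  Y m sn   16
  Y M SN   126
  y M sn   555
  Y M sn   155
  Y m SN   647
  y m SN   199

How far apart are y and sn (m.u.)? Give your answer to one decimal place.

21.1 m.u.

The two most frequent reciprocal classes, Y m SN and y M sn, are the parental types, so the F1 was Y m SN / y M sn.
The two rarest classes, Y m sn and y M SN, are the double crossovers. Comparing them with the parentals, only the sn allele has switched, so sn is the middle locus and the order is m – sn – y.
Crossovers in the sn–y interval produce the single-crossover classes y m SN and Y M sn (199 + 155 = 354) plus the double crossovers (32).
RF(sn–y) = (354 + 32) / 1833 = 386/1833 = 0.2106 → 21.1 m.u.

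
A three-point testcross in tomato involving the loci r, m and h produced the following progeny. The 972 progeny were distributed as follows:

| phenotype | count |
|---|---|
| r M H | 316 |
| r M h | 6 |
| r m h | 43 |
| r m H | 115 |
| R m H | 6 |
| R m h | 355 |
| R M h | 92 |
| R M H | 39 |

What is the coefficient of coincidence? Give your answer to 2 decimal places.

0.57

The two most frequent reciprocal classes, r M H and R m h, are the parental types, so the F1 was r M H / R m h.
The two rarest classes, r M h and R m H, are the double crossovers. Comparing them with the parentals, only the h allele has switched, so h is the middle locus and the order is m – h – r.
m–h: (207 + 12)/972 = 0.2253; h–r: (82 + 12)/972 = 0.0967.
Expected DCO frequency = 0.2253 × 0.0967 ≈ 0.02179; observed = 12/972 ≈ 0.01235.
Coefficient of coincidence = 0.01235/0.02179 ≈ 0.57.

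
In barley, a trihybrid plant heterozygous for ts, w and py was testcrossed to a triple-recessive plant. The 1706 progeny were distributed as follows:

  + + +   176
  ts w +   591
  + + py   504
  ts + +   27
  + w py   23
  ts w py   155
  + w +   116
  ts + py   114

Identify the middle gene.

The two most frequent reciprocal classes, ts w + and + + py, are the parental types, so the F1 was ts w + / + + py.
The two rarest classes, ts + + and + w py, are the double crossovers. Comparing them with the parentals, only the w allele has switched, so w is the middle locus and the order is ts – w – py.

w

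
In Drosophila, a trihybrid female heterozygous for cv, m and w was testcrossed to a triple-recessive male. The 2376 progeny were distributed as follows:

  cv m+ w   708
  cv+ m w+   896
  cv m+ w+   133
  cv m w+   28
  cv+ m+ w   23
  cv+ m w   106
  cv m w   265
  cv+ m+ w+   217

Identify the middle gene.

cv

The two most frequent reciprocal classes, cv m+ w and cv+ m w+, are the parental types, so the F1 was cv m+ w / cv+ m w+.
The two rarest classes, cv+ m+ w and cv m w+, are the double crossovers. Comparing them with the parentals, only the cv allele has switched, so cv is the middle locus and the order is w – cv – m.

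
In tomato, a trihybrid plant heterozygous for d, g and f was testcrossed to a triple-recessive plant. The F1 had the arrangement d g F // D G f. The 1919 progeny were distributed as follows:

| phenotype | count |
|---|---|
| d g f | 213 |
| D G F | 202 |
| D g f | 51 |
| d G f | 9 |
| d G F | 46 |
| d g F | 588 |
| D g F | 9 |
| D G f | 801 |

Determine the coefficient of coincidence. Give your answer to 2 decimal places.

The two rarest classes, D g F and d G f, are the double crossovers. Comparing them with the parentals, only the d allele has switched, so d is the middle locus and the order is g – d – f.
g–d: (97 + 18)/1919 = 0.0599; d–f: (415 + 18)/1919 = 0.2256.
Expected DCO frequency = 0.0599 × 0.2256 ≈ 0.01351; observed = 18/1919 ≈ 0.00938.
Coefficient of coincidence = 0.00938/0.01351 ≈ 0.69.

0.69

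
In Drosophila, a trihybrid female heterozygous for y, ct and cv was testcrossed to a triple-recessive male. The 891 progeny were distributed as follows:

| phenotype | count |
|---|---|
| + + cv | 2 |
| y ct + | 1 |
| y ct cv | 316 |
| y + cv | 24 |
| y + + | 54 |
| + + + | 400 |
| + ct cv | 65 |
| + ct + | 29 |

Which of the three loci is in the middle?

cv

The two most frequent reciprocal classes, + + + and y ct cv, are the parental types, so the F1 was + + + / y ct cv.
The two rarest classes, + + cv and y ct +, are the double crossovers. Comparing them with the parentals, only the cv allele has switched, so cv is the middle locus and the order is ct – cv – y.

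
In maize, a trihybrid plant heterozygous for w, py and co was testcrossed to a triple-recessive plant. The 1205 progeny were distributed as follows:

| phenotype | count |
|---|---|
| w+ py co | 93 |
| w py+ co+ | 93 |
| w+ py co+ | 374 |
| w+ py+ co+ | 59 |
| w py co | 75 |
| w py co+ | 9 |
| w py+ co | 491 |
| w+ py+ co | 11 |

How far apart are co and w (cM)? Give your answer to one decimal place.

17.1 cM

The two most frequent reciprocal classes, w py+ co and w+ py co+, are the parental types, so the F1 was w py+ co / w+ py co+.
The two rarest classes, w+ py+ co and w py co+, are the double crossovers. Comparing them with the parentals, only the w allele has switched, so w is the middle locus and the order is py – w – co.
Crossovers in the w–co interval produce the single-crossover classes w py+ co+ and w+ py co (93 + 93 = 186) plus the double crossovers (20).
RF(w–co) = (186 + 20) / 1205 = 206/1205 = 0.1710 → 17.1 cM.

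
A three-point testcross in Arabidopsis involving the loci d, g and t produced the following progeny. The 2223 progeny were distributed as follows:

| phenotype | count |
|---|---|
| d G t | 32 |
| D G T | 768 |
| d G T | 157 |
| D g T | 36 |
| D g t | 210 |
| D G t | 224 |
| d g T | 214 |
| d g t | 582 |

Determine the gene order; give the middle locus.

The two most frequent reciprocal classes, D G T and d g t, are the parental types, so the F1 was D G T / d g t.
The two rarest classes, D g T and d G t, are the double crossovers. Comparing them with the parentals, only the g allele has switched, so g is the middle locus and the order is t – g – d.

g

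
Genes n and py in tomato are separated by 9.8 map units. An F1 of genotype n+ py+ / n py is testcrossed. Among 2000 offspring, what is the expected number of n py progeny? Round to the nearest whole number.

902

A map distance of 9.8 map units corresponds to a recombination frequency of 0.098.
The F1 is n+ py+ / n py, so n py is a parental gamete class with expected frequency (1 − r)/2 = 0.902/2 = 0.4510.
Expected number = 0.4510 × 2000 = 902.00 ≈ 902.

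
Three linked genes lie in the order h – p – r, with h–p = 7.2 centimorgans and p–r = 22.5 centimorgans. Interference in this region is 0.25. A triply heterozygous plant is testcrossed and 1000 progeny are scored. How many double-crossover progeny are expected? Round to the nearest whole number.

12

Map distances give recombination frequencies of 0.072 and 0.225 for the two intervals.
With interference 0.25 (so coincidence = 0.75), expected double-crossover frequency = 0.072 × 0.225 × 0.75 = 0.01215.
Expected number = 0.01215 × 1000 = 12.15 ≈ 12.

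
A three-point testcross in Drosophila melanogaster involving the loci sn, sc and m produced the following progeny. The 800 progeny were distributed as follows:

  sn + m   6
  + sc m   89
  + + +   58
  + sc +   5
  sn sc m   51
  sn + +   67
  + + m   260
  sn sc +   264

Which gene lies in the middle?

The two most frequent reciprocal classes, + + m and sn sc +, are the parental types, so the F1 was + + m / sn sc +.
The two rarest classes, sn + m and + sc +, are the double crossovers. Comparing them with the parentals, only the sn allele has switched, so sn is the middle locus and the order is sc – sn – m.

sn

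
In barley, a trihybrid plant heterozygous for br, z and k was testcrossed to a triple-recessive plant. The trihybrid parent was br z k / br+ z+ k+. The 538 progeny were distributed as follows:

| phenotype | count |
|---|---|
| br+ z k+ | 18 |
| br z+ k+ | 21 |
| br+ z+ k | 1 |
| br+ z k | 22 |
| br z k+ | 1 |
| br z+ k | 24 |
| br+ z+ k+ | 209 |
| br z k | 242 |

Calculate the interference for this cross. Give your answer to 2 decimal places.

The two rarest classes, br z k+ and br+ z+ k, are the double crossovers. Comparing them with the parentals, only the k allele has switched, so k is the middle locus and the order is br – k – z.
br–k: (43 + 2)/538 = 0.0836; k–z: (42 + 2)/538 = 0.0818.
Expected DCO frequency = 0.0836 × 0.0818 ≈ 0.00684; observed = 2/538 ≈ 0.00372.
Coefficient of coincidence = 0.00372/0.00684 ≈ 0.54; interference = 1 − 0.54 = 0.46.

0.46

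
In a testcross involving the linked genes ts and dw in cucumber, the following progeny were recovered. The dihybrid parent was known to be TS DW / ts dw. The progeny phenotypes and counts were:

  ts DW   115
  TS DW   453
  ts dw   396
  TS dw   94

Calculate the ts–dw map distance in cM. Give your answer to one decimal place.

The recombinant classes are TS dw and ts DW: 94 + 115 = 209.
Recombination frequency = 209/1058 = 0.1975 ≈ 19.8%, i.e. 19.8 cM.

19.8 cM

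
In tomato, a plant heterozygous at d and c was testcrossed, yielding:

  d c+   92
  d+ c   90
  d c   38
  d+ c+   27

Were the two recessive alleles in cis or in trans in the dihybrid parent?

trans

The two most frequent classes are d+ c (90) and d c+ (92); these are the parental (non-recombinant) types.
So the F1 carried d+ c on one chromosome and d c+ on the other — the recessive alleles are on opposite chromosomes (trans / repulsion).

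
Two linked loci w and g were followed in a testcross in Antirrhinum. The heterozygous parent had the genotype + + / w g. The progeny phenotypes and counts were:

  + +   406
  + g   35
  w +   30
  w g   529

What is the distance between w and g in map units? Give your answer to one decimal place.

6.5 map units

The recombinant classes are + g and w +: 35 + 30 = 65.
Recombination frequency = 65/1000 = 0.0650 ≈ 6.5%, i.e. 6.5 map units.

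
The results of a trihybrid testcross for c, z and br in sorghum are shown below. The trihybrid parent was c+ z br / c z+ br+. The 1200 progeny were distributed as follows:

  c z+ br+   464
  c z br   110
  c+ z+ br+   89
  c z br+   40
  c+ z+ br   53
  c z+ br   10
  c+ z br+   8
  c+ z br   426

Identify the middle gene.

The two rarest classes, c+ z br+ and c z+ br, are the double crossovers. Comparing them with the parentals, only the br allele has switched, so br is the middle locus and the order is c – br – z.

br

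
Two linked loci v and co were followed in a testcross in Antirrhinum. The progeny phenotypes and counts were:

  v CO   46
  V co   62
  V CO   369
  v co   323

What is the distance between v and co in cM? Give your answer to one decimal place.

13.5 cM

The two most frequent classes, V CO (369) and v co (323), are the parental types, so the F1 was V CO / v co.
The recombinant classes are V co and v CO: 62 + 46 = 108.
Recombination frequency = 108/800 = 0.1350 ≈ 13.5%, i.e. 13.5 cM.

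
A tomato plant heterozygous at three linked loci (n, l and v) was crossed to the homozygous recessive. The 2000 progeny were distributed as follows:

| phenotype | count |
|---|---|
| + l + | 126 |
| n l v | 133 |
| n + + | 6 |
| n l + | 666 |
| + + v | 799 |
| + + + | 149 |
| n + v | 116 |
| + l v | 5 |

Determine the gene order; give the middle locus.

l

The two most frequent reciprocal classes, n l + and + + v, are the parental types, so the F1 was n l + / + + v.
The two rarest classes, n + + and + l v, are the double crossovers. Comparing them with the parentals, only the l allele has switched, so l is the middle locus and the order is v – l – n.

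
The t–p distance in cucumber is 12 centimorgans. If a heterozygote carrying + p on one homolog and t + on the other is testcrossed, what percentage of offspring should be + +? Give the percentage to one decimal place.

6.0%

A map distance of 12 centimorgans corresponds to a recombination frequency of 0.120.
The F1 is + p / t +, so + + is a recombinant gamete class with expected frequency r/2 = 0.120/2 = 0.0600.
That is 0.0600 = 6.0% of the progeny.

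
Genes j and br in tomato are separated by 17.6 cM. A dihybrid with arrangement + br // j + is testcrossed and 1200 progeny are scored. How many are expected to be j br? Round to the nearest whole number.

A map distance of 17.6 cM corresponds to a recombination frequency of 0.176.
The F1 is + br / j +, so j br is a recombinant gamete class with expected frequency r/2 = 0.176/2 = 0.0880.
Expected number = 0.0880 × 1200 = 105.60 ≈ 106.

106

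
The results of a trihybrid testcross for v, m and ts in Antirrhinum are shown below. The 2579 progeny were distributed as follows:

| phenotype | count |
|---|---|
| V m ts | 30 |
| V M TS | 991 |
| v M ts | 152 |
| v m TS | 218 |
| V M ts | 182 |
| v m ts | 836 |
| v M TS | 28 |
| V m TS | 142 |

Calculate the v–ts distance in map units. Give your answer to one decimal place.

17.8 map units

The two most frequent reciprocal classes, v m ts and V M TS, are the parental types, so the F1 was v m ts / V M TS.
The two rarest classes, V m ts and v M TS, are the double crossovers. Comparing them with the parentals, only the v allele has switched, so v is the middle locus and the order is m – v – ts.
Crossovers in the v–ts interval produce the single-crossover classes v m TS and V M ts (218 + 182 = 400) plus the double crossovers (58).
RF(v–ts) = (400 + 58) / 2579 = 458/2579 = 0.1776 → 17.8 map units.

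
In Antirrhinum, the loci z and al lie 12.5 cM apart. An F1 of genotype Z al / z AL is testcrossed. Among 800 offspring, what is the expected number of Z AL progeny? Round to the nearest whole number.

50

A map distance of 12.5 cM corresponds to a recombination frequency of 0.125.
The F1 is Z al / z AL, so Z AL is a recombinant gamete class with expected frequency r/2 = 0.125/2 = 0.0625.
Expected number = 0.0625 × 800 = 50.00 ≈ 50.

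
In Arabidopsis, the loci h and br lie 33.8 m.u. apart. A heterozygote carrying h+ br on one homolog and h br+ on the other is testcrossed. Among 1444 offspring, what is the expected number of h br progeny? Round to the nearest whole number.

A map distance of 33.8 m.u. corresponds to a recombination frequency of 0.338.
The F1 is h+ br / h br+, so h br is a recombinant gamete class with expected frequency r/2 = 0.338/2 = 0.1690.
Expected number = 0.1690 × 1444 = 244.04 ≈ 244.

244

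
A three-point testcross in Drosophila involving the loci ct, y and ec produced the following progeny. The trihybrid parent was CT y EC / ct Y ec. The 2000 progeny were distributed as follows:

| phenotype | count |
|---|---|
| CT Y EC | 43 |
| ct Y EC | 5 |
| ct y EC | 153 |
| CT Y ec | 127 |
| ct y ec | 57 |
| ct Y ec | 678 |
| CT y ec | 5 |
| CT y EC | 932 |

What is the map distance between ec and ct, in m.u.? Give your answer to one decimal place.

14.5 m.u.

The two rarest classes, CT y ec and ct Y EC, are the double crossovers. Comparing them with the parentals, only the ec allele has switched, so ec is the middle locus and the order is y – ec – ct.
Crossovers in the ec–ct interval produce the single-crossover classes ct y EC and CT Y ec (153 + 127 = 280) plus the double crossovers (10).
RF(ec–ct) = (280 + 10) / 2000 = 290/2000 = 0.1450 → 14.5 m.u.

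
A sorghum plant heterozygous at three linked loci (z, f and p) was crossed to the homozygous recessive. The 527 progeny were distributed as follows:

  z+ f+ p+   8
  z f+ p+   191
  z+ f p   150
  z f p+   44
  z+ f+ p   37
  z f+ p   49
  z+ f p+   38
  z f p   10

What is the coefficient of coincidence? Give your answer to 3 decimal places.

The two most frequent reciprocal classes, z+ f p and z f+ p+, are the parental types, so the F1 was z+ f p / z f+ p+.
The two rarest classes, z f p and z+ f+ p+, are the double crossovers. Comparing them with the parentals, only the z allele has switched, so z is the middle locus and the order is p – z – f.
p–z: (87 + 18)/527 = 0.1992; z–f: (81 + 18)/527 = 0.1879.
Expected DCO frequency = 0.1992 × 0.1879 ≈ 0.03743; observed = 18/527 ≈ 0.03416.
Coefficient of coincidence = 0.03416/0.03743 ≈ 0.913.

0.913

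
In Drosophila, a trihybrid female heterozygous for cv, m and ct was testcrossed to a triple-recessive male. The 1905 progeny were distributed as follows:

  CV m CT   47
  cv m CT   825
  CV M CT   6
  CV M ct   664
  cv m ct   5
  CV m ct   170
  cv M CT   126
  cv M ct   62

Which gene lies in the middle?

ct

The two most frequent reciprocal classes, CV M ct and cv m CT, are the parental types, so the F1 was CV M ct / cv m CT.
The two rarest classes, CV M CT and cv m ct, are the double crossovers. Comparing them with the parentals, only the ct allele has switched, so ct is the middle locus and the order is m – ct – cv.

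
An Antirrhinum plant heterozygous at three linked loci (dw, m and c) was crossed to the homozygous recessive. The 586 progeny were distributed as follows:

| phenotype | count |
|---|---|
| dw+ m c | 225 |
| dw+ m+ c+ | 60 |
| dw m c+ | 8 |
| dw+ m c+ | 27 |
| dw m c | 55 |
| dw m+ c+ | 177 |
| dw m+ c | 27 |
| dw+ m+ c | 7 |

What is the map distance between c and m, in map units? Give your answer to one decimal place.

The two most frequent reciprocal classes, dw m+ c+ and dw+ m c, are the parental types, so the F1 was dw m+ c+ / dw+ m c.
The two rarest classes, dw m c+ and dw+ m+ c, are the double crossovers. Comparing them with the parentals, only the m allele has switched, so m is the middle locus and the order is dw – m – c.
Crossovers in the m–c interval produce the single-crossover classes dw m+ c and dw+ m c+ (27 + 27 = 54) plus the double crossovers (15).
RF(m–c) = (54 + 15) / 586 = 69/586 = 0.1177 → 11.8 map units.

11.8 map units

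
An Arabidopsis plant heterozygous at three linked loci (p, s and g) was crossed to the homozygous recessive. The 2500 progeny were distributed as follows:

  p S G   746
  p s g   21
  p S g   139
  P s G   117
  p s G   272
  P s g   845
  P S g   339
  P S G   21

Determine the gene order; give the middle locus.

The two most frequent reciprocal classes, p S G and P s g, are the parental types, so the F1 was p S G / P s g.
The two rarest classes, P S G and p s g, are the double crossovers. Comparing them with the parentals, only the p allele has switched, so p is the middle locus and the order is g – p – s.

p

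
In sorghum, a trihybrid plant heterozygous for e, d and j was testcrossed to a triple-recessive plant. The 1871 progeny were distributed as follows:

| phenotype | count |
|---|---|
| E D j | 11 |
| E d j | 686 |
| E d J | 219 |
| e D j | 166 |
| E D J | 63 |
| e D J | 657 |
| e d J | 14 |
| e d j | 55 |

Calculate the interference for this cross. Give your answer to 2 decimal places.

0.20

The two most frequent reciprocal classes, E d j and e D J, are the parental types, so the F1 was E d j / e D J.
The two rarest classes, E D j and e d J, are the double crossovers. Comparing them with the parentals, only the d allele has switched, so d is the middle locus and the order is j – d – e.
j–d: (385 + 25)/1871 = 0.2191; d–e: (118 + 25)/1871 = 0.0764.
Expected DCO frequency = 0.2191 × 0.0764 ≈ 0.01674; observed = 25/1871 ≈ 0.01336.
Coefficient of coincidence = 0.01336/0.01674 ≈ 0.80; interference = 1 − 0.80 = 0.20.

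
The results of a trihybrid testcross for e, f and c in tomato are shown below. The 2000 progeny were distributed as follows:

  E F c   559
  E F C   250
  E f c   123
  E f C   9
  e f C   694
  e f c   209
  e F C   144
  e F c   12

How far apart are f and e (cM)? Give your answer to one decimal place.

The two most frequent reciprocal classes, e f C and E F c, are the parental types, so the F1 was e f C / E F c.
The two rarest classes, E f C and e F c, are the double crossovers. Comparing them with the parentals, only the e allele has switched, so e is the middle locus and the order is f – e – c.
Crossovers in the f–e interval produce the single-crossover classes e F C and E f c (144 + 123 = 267) plus the double crossovers (21).
RF(f–e) = (267 + 21) / 2000 = 288/2000 = 0.1440 → 14.4 cM.

14.4 cM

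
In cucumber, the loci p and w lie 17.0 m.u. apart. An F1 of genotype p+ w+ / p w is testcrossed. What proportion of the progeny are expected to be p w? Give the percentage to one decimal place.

A map distance of 17.0 m.u. corresponds to a recombination frequency of 0.170.
The F1 is p+ w+ / p w, so p w is a parental gamete class with expected frequency (1 − r)/2 = 0.830/2 = 0.4150.
That is 0.4150 = 41.5% of the progeny.

41.5%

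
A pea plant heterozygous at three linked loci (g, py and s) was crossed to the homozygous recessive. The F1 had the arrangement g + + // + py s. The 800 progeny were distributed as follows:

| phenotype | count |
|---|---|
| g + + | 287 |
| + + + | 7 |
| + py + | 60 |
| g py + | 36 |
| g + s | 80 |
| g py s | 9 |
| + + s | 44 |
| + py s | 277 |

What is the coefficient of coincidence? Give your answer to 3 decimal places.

0.855

The two rarest classes, + + + and g py s, are the double crossovers. Comparing them with the parentals, only the g allele has switched, so g is the middle locus and the order is py – g – s.
py–g: (80 + 16)/800 = 0.1200; g–s: (140 + 16)/800 = 0.1950.
Expected DCO frequency = 0.1200 × 0.1950 ≈ 0.02340; observed = 16/800 ≈ 0.02000.
Coefficient of coincidence = 0.02000/0.02340 ≈ 0.855.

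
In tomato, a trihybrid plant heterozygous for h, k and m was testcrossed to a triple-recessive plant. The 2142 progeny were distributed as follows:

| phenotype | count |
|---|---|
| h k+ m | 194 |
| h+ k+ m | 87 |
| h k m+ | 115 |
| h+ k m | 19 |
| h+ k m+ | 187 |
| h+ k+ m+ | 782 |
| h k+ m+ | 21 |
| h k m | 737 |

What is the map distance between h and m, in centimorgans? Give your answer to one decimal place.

The two most frequent reciprocal classes, h+ k+ m+ and h k m, are the parental types, so the F1 was h+ k+ m+ / h k m.
The two rarest classes, h k+ m+ and h+ k m, are the double crossovers. Comparing them with the parentals, only the h allele has switched, so h is the middle locus and the order is k – h – m.
Crossovers in the h–m interval produce the single-crossover classes h+ k+ m and h k m+ (87 + 115 = 202) plus the double crossovers (40).
RF(h–m) = (202 + 40) / 2142 = 242/2142 = 0.1130 → 11.3 centimorgans.

11.3 centimorgans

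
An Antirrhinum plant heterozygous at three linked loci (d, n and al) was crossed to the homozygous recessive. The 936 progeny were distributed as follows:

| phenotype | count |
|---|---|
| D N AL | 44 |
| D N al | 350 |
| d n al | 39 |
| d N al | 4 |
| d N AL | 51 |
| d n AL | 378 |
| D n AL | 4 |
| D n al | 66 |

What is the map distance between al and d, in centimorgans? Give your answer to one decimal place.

9.7 centimorgans

The two most frequent reciprocal classes, D N al and d n AL, are the parental types, so the F1 was D N al / d n AL.
The two rarest classes, d N al and D n AL, are the double crossovers. Comparing them with the parentals, only the d allele has switched, so d is the middle locus and the order is n – d – al.
Crossovers in the d–al interval produce the single-crossover classes D N AL and d n al (44 + 39 = 83) plus the double crossovers (8).
RF(d–al) = (83 + 8) / 936 = 91/936 = 0.0972 → 9.7 centimorgans.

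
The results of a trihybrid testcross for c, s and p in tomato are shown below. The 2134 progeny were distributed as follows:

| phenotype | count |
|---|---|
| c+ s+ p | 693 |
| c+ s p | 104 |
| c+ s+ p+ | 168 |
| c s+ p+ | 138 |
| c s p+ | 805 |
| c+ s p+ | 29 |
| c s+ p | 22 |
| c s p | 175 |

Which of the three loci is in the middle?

c

The two most frequent reciprocal classes, c s p+ and c+ s+ p, are the parental types, so the F1 was c s p+ / c+ s+ p.
The two rarest classes, c+ s p+ and c s+ p, are the double crossovers. Comparing them with the parentals, only the c allele has switched, so c is the middle locus and the order is s – c – p.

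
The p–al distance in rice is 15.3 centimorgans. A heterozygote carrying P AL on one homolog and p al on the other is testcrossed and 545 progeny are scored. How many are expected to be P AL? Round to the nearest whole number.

A map distance of 15.3 centimorgans corresponds to a recombination frequency of 0.153.
The F1 is P AL / p al, so P AL is a parental gamete class with expected frequency (1 − r)/2 = 0.847/2 = 0.4235.
Expected number = 0.4235 × 545 = 230.81 ≈ 231.

231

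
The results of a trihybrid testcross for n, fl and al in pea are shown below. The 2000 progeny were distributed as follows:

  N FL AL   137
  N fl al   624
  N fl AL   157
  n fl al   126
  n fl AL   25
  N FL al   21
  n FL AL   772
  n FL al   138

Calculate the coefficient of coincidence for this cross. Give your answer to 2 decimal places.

The two most frequent reciprocal classes, N fl al and n FL AL, are the parental types, so the F1 was N fl al / n FL AL.
The two rarest classes, N FL al and n fl AL, are the double crossovers. Comparing them with the parentals, only the fl allele has switched, so fl is the middle locus and the order is n – fl – al.
n–fl: (263 + 46)/2000 = 0.1545; fl–al: (295 + 46)/2000 = 0.1705.
Expected DCO frequency = 0.1545 × 0.1705 ≈ 0.02634; observed = 46/2000 ≈ 0.02300.
Coefficient of coincidence = 0.02300/0.02634 ≈ 0.87.

0.87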